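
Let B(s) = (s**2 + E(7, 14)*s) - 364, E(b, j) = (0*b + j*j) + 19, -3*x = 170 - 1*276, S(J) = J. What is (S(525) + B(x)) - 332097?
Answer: -2907818/9 ≈ -3.2309e+5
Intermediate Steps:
x = 106/3 (x = -(170 - 1*276)/3 = -(170 - 276)/3 = -1/3*(-106) = 106/3 ≈ 35.333)
E(b, j) = 19 + j**2 (E(b, j) = (0 + j**2) + 19 = j**2 + 19 = 19 + j**2)
B(s) = -364 + s**2 + 215*s (B(s) = (s**2 + (19 + 14**2)*s) - 364 = (s**2 + (19 + 196)*s) - 364 = (s**2 + 215*s) - 364 = -364 + s**2 + 215*s)
(S(525) + B(x)) - 332097 = (525 + (-364 + (106/3)**2 + 215*(106/3))) - 332097 = (525 + (-364 + 11236/9 + 22790/3)) - 332097 = (525 + 76330/9) - 332097 = 81055/9 - 332097 = -2907818/9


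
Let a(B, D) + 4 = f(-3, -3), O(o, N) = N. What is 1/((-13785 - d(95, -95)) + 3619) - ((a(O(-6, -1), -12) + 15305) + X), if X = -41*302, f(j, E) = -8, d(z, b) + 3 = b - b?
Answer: -29584494/10163 ≈ -2911.0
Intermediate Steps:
d(z, b) = -3 (d(z, b) = -3 + (b - b) = -3 + 0 = -3)
X = -12382
a(B, D) = -12 (a(B, D) = -4 - 8 = -12)
1/((-13785 - d(95, -95)) + 3619) - ((a(O(-6, -1), -12) + 15305) + X) = 1/((-13785 - 1*(-3)) + 3619) - ((-12 + 15305) - 12382) = 1/((-13785 + 3) + 3619) - (15293 - 12382) = 1/(-13782 + 3619) - 1*2911 = 1/(-10163) - 2911 = -1/10163 - 2911 = -29584494/10163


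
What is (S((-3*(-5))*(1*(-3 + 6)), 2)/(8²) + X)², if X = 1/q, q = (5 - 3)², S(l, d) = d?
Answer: 81/1024 ≈ 0.079102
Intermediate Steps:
q = 4 (q = 2² = 4)
X = ¼ (X = 1/4 = ¼ ≈ 0.25000)
(S((-3*(-5))*(1*(-3 + 6)), 2)/(8²) + X)² = (2/(8²) + ¼)² = (2/64 + ¼)² = (2*(1/64) + ¼)² = (1/32 + ¼)² = (9/32)² = 81/1024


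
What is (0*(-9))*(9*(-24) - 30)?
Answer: 0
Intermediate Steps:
(0*(-9))*(9*(-24) - 30) = 0*(-216 - 30) = 0*(-246) = 0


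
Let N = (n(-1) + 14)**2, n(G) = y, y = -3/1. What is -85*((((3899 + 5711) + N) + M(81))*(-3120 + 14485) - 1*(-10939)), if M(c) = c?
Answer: -9479567115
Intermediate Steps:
y = -3 (y = -3*1 = -3)
n(G) = -3
N = 121 (N = (-3 + 14)**2 = 11**2 = 121)
-85*((((3899 + 5711) + N) + M(81))*(-3120 + 14485) - 1*(-10939)) = -85*((((3899 + 5711) + 121) + 81)*(-3120 + 14485) - 1*(-10939)) = -85*(((9610 + 121) + 81)*11365 + 10939) = -85*((9731 + 81)*11365 + 10939) = -85*(9812*11365 + 10939) = -85*(111513380 + 10939) = -85*111524319 = -9479567115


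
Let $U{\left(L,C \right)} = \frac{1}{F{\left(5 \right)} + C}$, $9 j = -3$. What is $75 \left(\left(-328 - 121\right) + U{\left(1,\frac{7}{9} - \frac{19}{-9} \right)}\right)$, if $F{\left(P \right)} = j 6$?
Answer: $- \frac{268725}{8} \approx -33591.0$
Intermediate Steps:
$j = - \frac{1}{3}$ ($j = \frac{1}{9} \left(-3\right) = - \frac{1}{3} \approx -0.33333$)
$F{\left(P \right)} = -2$ ($F{\left(P \right)} = \left(- \frac{1}{3}\right) 6 = -2$)
$U{\left(L,C \right)} = \frac{1}{-2 + C}$
$75 \left(\left(-328 - 121\right) + U{\left(1,\frac{7}{9} - \frac{19}{-9} \right)}\right) = 75 \left(\left(-328 - 121\right) + \frac{1}{-2 + \left(\frac{7}{9} - \frac{19}{-9}\right)}\right) = 75 \left(-449 + \frac{1}{-2 + \left(7 \cdot \frac{1}{9} - - \frac{19}{9}\right)}\right) = 75 \left(-449 + \frac{1}{-2 + \left(\frac{7}{9} + \frac{19}{9}\right)}\right) = 75 \left(-449 + \frac{1}{-2 + \frac{26}{9}}\right) = 75 \left(-449 + \frac{1}{\frac{8}{9}}\right) = 75 \left(-449 + \frac{9}{8}\right) = 75 \left(- \frac{3583}{8}\right) = - \frac{268725}{8}$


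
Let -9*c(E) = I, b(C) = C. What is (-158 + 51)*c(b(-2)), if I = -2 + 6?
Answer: 428/9 ≈ 47.556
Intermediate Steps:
I = 4
c(E) = -4/9 (c(E) = -1/9*4 = -4/9)
(-158 + 51)*c(b(-2)) = (-158 + 51)*(-4/9) = -107*(-4/9) = 428/9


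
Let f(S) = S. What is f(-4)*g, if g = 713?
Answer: -2852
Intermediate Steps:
f(-4)*g = -4*713 = -2852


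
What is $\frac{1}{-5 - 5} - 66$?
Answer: $- \frac{661}{10} \approx -66.1$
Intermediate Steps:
$\frac{1}{-5 - 5} - 66 = \frac{1}{-10} - 66 = - \frac{1}{10} - 66 = - \frac{661}{10}$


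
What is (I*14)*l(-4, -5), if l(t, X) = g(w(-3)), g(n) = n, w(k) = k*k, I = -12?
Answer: -1512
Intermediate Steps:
w(k) = k²
l(t, X) = 9 (l(t, X) = (-3)² = 9)
(I*14)*l(-4, -5) = -12*14*9 = -168*9 = -1512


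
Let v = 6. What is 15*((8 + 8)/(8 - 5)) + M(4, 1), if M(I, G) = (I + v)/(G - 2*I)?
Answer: 550/7 ≈ 78.571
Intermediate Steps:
M(I, G) = (6 + I)/(G - 2*I) (M(I, G) = (I + 6)/(G - 2*I) = (6 + I)/(G - 2*I))
15*((8 + 8)/(8 - 5)) + M(4, 1) = 15*((8 + 8)/(8 - 5)) + (6 + 4)/(1 - 2*4) = 15*(16/3) + 10/(1 - 8) = 15*(16*(⅓)) + 10/(-7) = 15*(16/3) - ⅐*10 = 80 - 10/7 = 550/7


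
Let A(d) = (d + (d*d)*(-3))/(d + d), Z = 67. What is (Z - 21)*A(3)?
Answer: -184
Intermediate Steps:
A(d) = (d - 3*d**2)/(2*d) (A(d) = (d + d**2*(-3))/((2*d)) = (d - 3*d**2)*(1/(2*d)) = (d - 3*d**2)/(2*d))
(Z - 21)*A(3) = (67 - 21)*(1/2 - 3/2*3) = 46*(1/2 - 9/2) = 46*(-4) = -184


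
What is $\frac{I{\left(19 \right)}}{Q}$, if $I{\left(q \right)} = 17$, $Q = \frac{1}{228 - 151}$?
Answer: $1309$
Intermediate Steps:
$Q = \frac{1}{77} \approx 0.012987$
$\frac{I{\left(19 \right)}}{Q} = 17 \frac{1}{\frac{1}{77}} = 17 \cdot 77 = 1309$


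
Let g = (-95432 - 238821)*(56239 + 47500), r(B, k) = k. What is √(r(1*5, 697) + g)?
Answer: I*√34675071270 ≈ 1.8621e+5*I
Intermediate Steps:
g = -34675071967 (g = -334253*103739 = -34675071967)
√(r(1*5, 697) + g) = √(697 - 34675071967) = √(-34675071270) = I*√34675071270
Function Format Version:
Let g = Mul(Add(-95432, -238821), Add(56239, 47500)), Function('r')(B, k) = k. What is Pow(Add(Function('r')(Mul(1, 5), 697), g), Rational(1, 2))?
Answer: Mul(I, Pow(34675071270, Rational(1, 2))) ≈ Mul(1.8621e+5, I)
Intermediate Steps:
g = -34675071967 (g = Mul(-334253, 103739) = -34675071967)
Pow(Add(Function('r')(Mul(1, 5), 697), g), Rational(1, 2)) = Pow(Add(697, -34675071967), Rational(1, 2)) = Pow(-34675071270, Rational(1, 2)) = Mul(I, Pow(34675071270, Rational(1, 2)))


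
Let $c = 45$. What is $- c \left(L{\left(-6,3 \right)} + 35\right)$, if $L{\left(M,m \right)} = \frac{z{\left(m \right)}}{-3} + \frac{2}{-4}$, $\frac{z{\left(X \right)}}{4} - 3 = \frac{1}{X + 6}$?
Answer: $- \frac{8195}{6} \approx -1365.8$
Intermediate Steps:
$z{\left(X \right)} = 12 + \frac{4}{6 + X}$ ($z{\left(X \right)} = 12 + \frac{4}{X + 6} = 12 + \frac{4}{6 + X}$)
$L{\left(M,m \right)} = - \frac{1}{2} - \frac{4 \left(19 + 3 m\right)}{3 \left(6 + m\right)}$ ($L{\left(M,m \right)} = \frac{4 \frac{1}{6 + m} \left(19 + 3 m\right)}{-3} + \frac{2}{-4} = \frac{4 \left(19 + 3 m\right)}{6 + m} \left(- \frac{1}{3}\right) + 2 \left(- \frac{1}{4}\right) = - \frac{4 \left(19 + 3 m\right)}{3 \left(6 + m\right)} - \frac{1}{2} = - \frac{1}{2} - \frac{4 \left(19 + 3 m\right)}{3 \left(6 + m\right)}$)
$- c \left(L{\left(-6,3 \right)} + 35\right) = \left(-1\right) 45 \left(\frac{-170 - 81}{6 \left(6 + 3\right)} + 35\right) = - 45 \left(\frac{-170 - 81}{6 \cdot 9} + 35\right) = - 45 \left(\frac{1}{6} \cdot \frac{1}{9} \left(-251\right) + 35\right) = - 45 \left(- \frac{251}{54} + 35\right) = \left(-45\right) \frac{1639}{54} = - \frac{8195}{6}$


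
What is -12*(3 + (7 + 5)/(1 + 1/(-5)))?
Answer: -216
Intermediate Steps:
-12*(3 + (7 + 5)/(1 + 1/(-5))) = -12*(3 + 12/(1 - ⅕)) = -12*(3 + 12/(⅘)) = -12*(3 + 12*(5/4)) = -12*(3 + 15) = -12*18 = -216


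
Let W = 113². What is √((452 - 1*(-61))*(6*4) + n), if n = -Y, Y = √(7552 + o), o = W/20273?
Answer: √(5060164641048 - 141911*√63348766305)/20273 ≈ 110.57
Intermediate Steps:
W = 12769
o = 12769/20273 ≈ 0.62985
Y = 7*√63348766305/20273 (Y = √(7552 + 12769/20273) = √(153114465/20273) = 7*√63348766305/20273 ≈ 86.906)
n = -7*√63348766305/20273 ≈ -86.906
√((452 - 1*(-61))*(6*4) + n) = √((452 - 1*(-61))*(6*4) - 7*√63348766305/20273) = √((452 + 61)*24 - 7*√63348766305/20273) = √(513*24 - 7*√63348766305/20273) = √(12312 - 7*√63348766305/20273)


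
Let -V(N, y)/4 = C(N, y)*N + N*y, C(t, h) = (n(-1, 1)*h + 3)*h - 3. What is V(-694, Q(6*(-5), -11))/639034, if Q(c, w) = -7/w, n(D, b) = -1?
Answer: -144352/38661557 ≈ -0.0037337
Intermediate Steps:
C(t, h) = -3 + h*(3 - h) (C(t, h) = (-h + 3)*h - 3 = (3 - h)*h - 3 = h*(3 - h) - 3 = -3 + h*(3 - h))
V(N, y) = -4*N*y - 4*N*(-3 - y**2 + 3*y) (V(N, y) = -4*((-3 - y**2 + 3*y)*N + N*y) = -4*(N*(-3 - y**2 + 3*y) + N*y) = -4*(N*y + N*(-3 - y**2 + 3*y)) = -4*N*y - 4*N*(-3 - y**2 + 3*y))
V(-694, Q(6*(-5), -11))/639034 = (4*(-694)*(3 + (-7/(-11))**2 - (-28)/(-11)))/639034 = (4*(-694)*(3 + (-7*(-1/11))**2 - (-28)*(-1)/11))*(1/639034) = (4*(-694)*(3 + (7/11)**2 - 4*7/11))*(1/639034) = (4*(-694)*(3 + 49/121 - 28/11))*(1/639034) = (4*(-694)*(104/121))*(1/639034) = -288704/121*1/639034 = -144352/38661557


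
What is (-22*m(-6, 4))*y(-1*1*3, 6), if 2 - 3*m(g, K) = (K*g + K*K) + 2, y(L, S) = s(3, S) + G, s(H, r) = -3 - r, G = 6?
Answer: 176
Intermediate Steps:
y(L, S) = 3 - S (y(L, S) = (-3 - S) + 6 = 3 - S)
m(g, K) = -K²/3 - K*g/3 (m(g, K) = ⅔ - ((K*g + K*K) + 2)/3 = ⅔ - ((K*g + K²) + 2)/3 = ⅔ - ((K² + K*g) + 2)/3 = ⅔ - (2 + K² + K*g)/3 = ⅔ + (-⅔ - K²/3 - K*g/3) = -K²/3 - K*g/3)
(-22*m(-6, 4))*y(-1*1*3, 6) = (-(-22)*4*(4 - 6)/3)*(3 - 1*6) = (-(-22)*4*(-2)/3)*(3 - 6) = -22*8/3*(-3) = -176/3*(-3) = 176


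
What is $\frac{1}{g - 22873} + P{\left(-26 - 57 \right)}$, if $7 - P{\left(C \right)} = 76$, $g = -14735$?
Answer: $- \frac{2594953}{37608} \approx -69.0$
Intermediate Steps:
$P{\left(C \right)} = -69$ ($P{\left(C \right)} = 7 - 76 = -69$)
$\frac{1}{g - 22873} + P{\left(-26 - 57 \right)} = \frac{1}{-14735 - 22873} - 69 = \frac{1}{-37608} - 69 = - \frac{1}{37608} - 69 = - \frac{2594953}{37608}$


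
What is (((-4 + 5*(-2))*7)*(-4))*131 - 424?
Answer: 50928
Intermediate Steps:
(((-4 + 5*(-2))*7)*(-4))*131 - 424 = (((-4 - 10)*7)*(-4))*131 - 424 = (-14*7*(-4))*131 - 424 = -98*(-4)*131 - 424 = 392*131 - 424 = 51352 - 424 = 50928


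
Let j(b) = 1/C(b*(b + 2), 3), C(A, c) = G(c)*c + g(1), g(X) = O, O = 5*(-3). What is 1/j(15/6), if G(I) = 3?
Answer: -6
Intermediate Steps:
O = -15
g(X) = -15
C(A, c) = -15 + 3*c (C(A, c) = 3*c - 15 = -15 + 3*c)
j(b) = -⅙ (j(b) = 1/(-15 + 3*3) = 1/(-15 + 9) = 1/(-6) = -⅙)
1/j(15/6) = 1/(-⅙) = -6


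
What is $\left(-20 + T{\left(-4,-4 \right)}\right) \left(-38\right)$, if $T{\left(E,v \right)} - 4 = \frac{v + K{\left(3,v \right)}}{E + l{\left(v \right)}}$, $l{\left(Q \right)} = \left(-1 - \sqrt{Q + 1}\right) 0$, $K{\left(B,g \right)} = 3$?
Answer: $\frac{1197}{2} \approx 598.5$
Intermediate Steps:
$l{\left(Q \right)} = 0$ ($l{\left(Q \right)} = \left(-1 - \sqrt{1 + Q}\right) 0 = 0$)
$T{\left(E,v \right)} = 4 + \frac{3 + v}{E}$ ($T{\left(E,v \right)} = 4 + \frac{v + 3}{E + 0} = 4 + \frac{3 + v}{E}$)
$\left(-20 + T{\left(-4,-4 \right)}\right) \left(-38\right) = \left(-20 + \frac{3 - 4 + 4 \left(-4\right)}{-4}\right) \left(-38\right) = \left(-20 - \frac{3 - 4 - 16}{4}\right) \left(-38\right) = \left(-20 - - \frac{17}{4}\right) \left(-38\right) = \left(-20 + \frac{17}{4}\right) \left(-38\right) = \left(- \frac{63}{4}\right) \left(-38\right) = \frac{1197}{2}$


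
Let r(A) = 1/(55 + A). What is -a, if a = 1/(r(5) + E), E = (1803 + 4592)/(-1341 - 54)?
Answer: 5580/25487 ≈ 0.21894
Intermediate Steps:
E = -1279/279 (E = 6395/(-1395) = 6395*(-1/1395) = -1279/279 ≈ -4.5842)
a = -5580/25487 (a = 1/(1/(55 + 5) - 1279/279) = 1/(1/60 - 1279/279) = 1/(-25487/5580) = -5580/25487 ≈ -0.21894)
-a = -1*(-5580/25487) = 5580/25487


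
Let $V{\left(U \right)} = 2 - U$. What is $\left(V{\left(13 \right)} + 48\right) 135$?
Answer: $4995$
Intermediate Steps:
$\left(V{\left(13 \right)} + 48\right) 135 = \left(\left(2 - 13\right) + 48\right) 135 = \left(-11 + 48\right) 135 = 37 \cdot 135 = 4995$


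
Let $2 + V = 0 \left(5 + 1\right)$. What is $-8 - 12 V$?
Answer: $16$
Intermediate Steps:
$V = -2$ ($V = -2 + 0 \left(5 + 1\right) = -2 + 0 \cdot 6 = -2 + 0 = -2$)
$-8 - 12 V = -8 - -24 = -8 + 24 = 16$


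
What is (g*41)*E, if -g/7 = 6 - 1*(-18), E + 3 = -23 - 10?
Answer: 247968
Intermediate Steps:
E = -36 (E = -3 + (-23 - 10) = -3 - 33 = -36)
g = -168 (g = -7*(6 - 1*(-18)) = -7*(6 + 18) = -7*24 = -168)
(g*41)*E = -168*41*(-36) = -6888*(-36) = 247968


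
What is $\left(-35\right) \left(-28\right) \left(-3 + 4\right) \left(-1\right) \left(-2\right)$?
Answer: $1960$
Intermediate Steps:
$\left(-35\right) \left(-28\right) \left(-3 + 4\right) \left(-1\right) \left(-2\right) = 980 \cdot 1 \left(-1\right) \left(-2\right) = 980 \left(\left(-1\right) \left(-2\right)\right) = 980 \cdot 2 = 1960$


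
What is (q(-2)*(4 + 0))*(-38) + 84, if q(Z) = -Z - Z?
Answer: -524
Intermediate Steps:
q(Z) = -2*Z
(q(-2)*(4 + 0))*(-38) + 84 = ((-2*(-2))*(4 + 0))*(-38) + 84 = (4*4)*(-38) + 84 = 16*(-38) + 84 = -608 + 84 = -524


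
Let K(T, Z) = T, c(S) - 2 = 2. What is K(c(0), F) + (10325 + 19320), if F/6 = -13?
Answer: 29649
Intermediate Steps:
c(S) = 4 (c(S) = 2 + 2 = 4)
F = -78 (F = 6*(-13) = -78)
K(c(0), F) + (10325 + 19320) = 4 + (10325 + 19320) = 4 + 29645 = 29649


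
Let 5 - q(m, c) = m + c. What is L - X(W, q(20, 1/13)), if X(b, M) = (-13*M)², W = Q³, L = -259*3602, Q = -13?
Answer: -971334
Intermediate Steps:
L = -932918
q(m, c) = 5 - c - m (q(m, c) = 5 - (m + c) = 5 - (c + m) = 5 + (-c - m) = 5 - c - m)
W = -2197 (W = (-13)³ = -2197)
X(b, M) = 169*M²
L - X(W, q(20, 1/13)) = -932918 - 169*(5 - 1/13 - 1*20)² = -932918 - 169*(5 - 1*1/13 - 20)² = -932918 - 169*(5 - 1/13 - 20)² = -932918 - 169*(-196/13)² = -932918 - 169*38416/169 = -932918 - 1*38416 = -932918 - 38416 = -971334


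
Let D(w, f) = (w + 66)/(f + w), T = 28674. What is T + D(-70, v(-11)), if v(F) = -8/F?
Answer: 10924816/381 ≈ 28674.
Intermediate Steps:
D(w, f) = (66 + w)/(f + w)
T + D(-70, v(-11)) = 28674 + (66 - 70)/(-8/(-11) - 70) = 28674 - 4/(-8*(-1/11) - 70) = 28674 - 4/(8/11 - 70) = 28674 - 4/(-762/11) = 28674 - 11/762*(-4) = 28674 + 22/381 = 10924816/381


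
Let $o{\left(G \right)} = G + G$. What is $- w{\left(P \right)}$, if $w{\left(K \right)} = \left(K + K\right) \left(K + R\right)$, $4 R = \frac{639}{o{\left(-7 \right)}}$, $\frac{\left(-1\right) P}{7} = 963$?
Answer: $- \frac{364144005}{4} \approx -9.1036 \cdot 10^{7}$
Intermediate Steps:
$P = -6741$ ($P = \left(-7\right) 963 = -6741$)
$o{\left(G \right)} = 2 G$
$R = - \frac{639}{56}$ ($R = \frac{639 \frac{1}{2 \left(-7\right)}}{4} = \frac{639 \frac{1}{-14}}{4} = \frac{639 \left(- \frac{1}{14}\right)}{4} = \frac{1}{4} \left(- \frac{639}{14}\right) = - \frac{639}{56} \approx -11.411$)
$w{\left(K \right)} = 2 K \left(- \frac{639}{56} + K\right)$ ($w{\left(K \right)} = \left(K + K\right) \left(K - \frac{639}{56}\right) = 2 K \left(- \frac{639}{56} + K\right)$)
$- w{\left(P \right)} = - \frac{\left(-6741\right) \left(-639 + 56 \left(-6741\right)\right)}{28} = - \frac{\left(-6741\right) \left(-639 - 377496\right)}{28} = - \frac{\left(-6741\right) \left(-378135\right)}{28} = \left(-1\right) \frac{364144005}{4} = - \frac{364144005}{4}$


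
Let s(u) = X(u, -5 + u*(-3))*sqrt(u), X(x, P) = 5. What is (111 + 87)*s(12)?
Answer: 1980*sqrt(3) ≈ 3429.5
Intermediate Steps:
s(u) = 5*sqrt(u)
(111 + 87)*s(12) = (111 + 87)*(5*sqrt(12)) = 198*(5*(2*sqrt(3))) = 198*(10*sqrt(3)) = 1980*sqrt(3)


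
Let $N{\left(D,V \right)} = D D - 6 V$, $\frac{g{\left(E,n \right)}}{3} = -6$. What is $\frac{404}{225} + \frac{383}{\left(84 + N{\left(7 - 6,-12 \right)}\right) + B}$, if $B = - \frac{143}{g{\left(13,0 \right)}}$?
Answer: $\frac{2750626}{668025} \approx 4.1175$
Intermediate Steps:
$g{\left(E,n \right)} = -18$ ($g{\left(E,n \right)} = 3 \left(-6\right) = -18$)
$B = \frac{143}{18}$ ($B = - \frac{143}{-18} = \left(-143\right) \left(- \frac{1}{18}\right) = \frac{143}{18} \approx 7.9444$)
$N{\left(D,V \right)} = D^{2} - 6 V$
$\frac{404}{225} + \frac{383}{\left(84 + N{\left(7 - 6,-12 \right)}\right) + B} = \frac{404}{225} + \frac{383}{\left(84 + \left(\left(7 - 6\right)^{2} - -72\right)\right) + \frac{143}{18}} = 404 \cdot \frac{1}{225} + \frac{383}{\left(84 + \left(\left(7 - 6\right)^{2} + 72\right)\right) + \frac{143}{18}} = \frac{404}{225} + \frac{383}{\left(84 + \left(1^{2} + 72\right)\right) + \frac{143}{18}} = \frac{404}{225} + \frac{383}{\left(84 + \left(1 + 72\right)\right) + \frac{143}{18}} = \frac{404}{225} + \frac{383}{\left(84 + 73\right) + \frac{143}{18}} = \frac{404}{225} + \frac{383}{157 + \frac{143}{18}} = \frac{404}{225} + \frac{383}{\frac{2969}{18}} = \frac{404}{225} + 383 \cdot \frac{18}{2969} = \frac{404}{225} + \frac{6894}{2969} = \frac{2750626}{668025}$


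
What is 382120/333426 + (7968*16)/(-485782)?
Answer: 35779800988/40493087283 ≈ 0.88360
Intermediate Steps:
382120/333426 + (7968*16)/(-485782) = 382120*(1/333426) + 127488*(-1/485782) = 191060/166713 - 63744/242891 = 35779800988/40493087283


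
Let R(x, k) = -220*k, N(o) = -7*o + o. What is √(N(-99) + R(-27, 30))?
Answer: I*√6006 ≈ 77.498*I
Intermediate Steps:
N(o) = -6*o
√(N(-99) + R(-27, 30)) = √(-6*(-99) - 220*30) = √(594 - 6600) = √(-6006) = I*√6006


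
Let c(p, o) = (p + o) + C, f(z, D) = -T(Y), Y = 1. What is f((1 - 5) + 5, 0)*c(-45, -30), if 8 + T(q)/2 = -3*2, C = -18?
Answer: -2604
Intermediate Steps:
T(q) = -28 (T(q) = -16 + 2*(-3*2) = -16 + 2*(-6) = -16 - 12 = -28)
f(z, D) = 28 (f(z, D) = -1*(-28) = 28)
c(p, o) = -18 + o + p (c(p, o) = (p + o) - 18 = (o + p) - 18 = -18 + o + p)
f((1 - 5) + 5, 0)*c(-45, -30) = 28*(-18 - 30 - 45) = 28*(-93) = -2604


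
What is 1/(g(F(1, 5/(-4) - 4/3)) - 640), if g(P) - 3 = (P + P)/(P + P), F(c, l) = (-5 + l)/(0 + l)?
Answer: -1/636 ≈ -0.0015723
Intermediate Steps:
F(c, l) = (-5 + l)/l
g(P) = 4 (g(P) = 3 + (P + P)/(P + P) = 3 + (2*P)/((2*P)) = 3 + (2*P)*(1/(2*P)) = 3 + 1 = 4)
1/(g(F(1, 5/(-4) - 4/3)) - 640) = 1/(4 - 640) = 1/(-636) = -1/636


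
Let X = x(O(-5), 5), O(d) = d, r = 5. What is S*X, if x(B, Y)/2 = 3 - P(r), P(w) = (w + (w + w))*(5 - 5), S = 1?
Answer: 6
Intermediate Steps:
P(w) = 0 (P(w) = (w + 2*w)*0 = (3*w)*0 = 0)
x(B, Y) = 6 (x(B, Y) = 2*(3 - 1*0) = 2*(3 + 0) = 2*3 = 6)
X = 6
S*X = 1*6 = 6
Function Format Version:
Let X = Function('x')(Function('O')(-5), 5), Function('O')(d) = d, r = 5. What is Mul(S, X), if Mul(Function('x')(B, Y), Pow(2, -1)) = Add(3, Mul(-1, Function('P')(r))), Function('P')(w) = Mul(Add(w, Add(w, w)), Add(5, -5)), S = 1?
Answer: 6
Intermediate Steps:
Function('P')(w) = 0 (Function('P')(w) = Mul(Add(w, Mul(2, w)), 0) = Mul(Mul(3, w), 0) = 0)
Function('x')(B, Y) = 6 (Function('x')(B, Y) = Mul(2, Add(3, Mul(-1, 0))) = Mul(2, Add(3, 0)) = Mul(2, 3) = 6)
X = 6
Mul(S, X) = Mul(1, 6) = 6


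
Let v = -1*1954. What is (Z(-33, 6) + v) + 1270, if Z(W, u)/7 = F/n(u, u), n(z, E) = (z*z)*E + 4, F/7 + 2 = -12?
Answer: -75583/110 ≈ -687.12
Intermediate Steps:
F = -98 (F = -14 + 7*(-12) = -14 - 84 = -98)
n(z, E) = 4 + E*z² (n(z, E) = z²*E + 4 = E*z² + 4 = 4 + E*z²)
Z(W, u) = -686/(4 + u³) (Z(W, u) = 7*(-98/(4 + u*u²)) = 7*(-98/(4 + u³)) = -686/(4 + u³))
v = -1954
(Z(-33, 6) + v) + 1270 = (-686/(4 + 6³) - 1954) + 1270 = (-686/(4 + 216) - 1954) + 1270 = (-686/220 - 1954) + 1270 = (-686*1/220 - 1954) + 1270 = (-343/110 - 1954) + 1270 = -215283/110 + 1270 = -75583/110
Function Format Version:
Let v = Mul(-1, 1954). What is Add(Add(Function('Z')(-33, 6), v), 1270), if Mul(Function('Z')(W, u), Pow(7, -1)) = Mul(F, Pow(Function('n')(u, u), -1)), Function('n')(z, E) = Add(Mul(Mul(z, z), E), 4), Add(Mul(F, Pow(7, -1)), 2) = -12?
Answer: Rational(-75583, 110) ≈ -687.12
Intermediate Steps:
F = -98 (F = Add(-14, Mul(7, -12)) = Add(-14, -84) = -98)
Function('n')(z, E) = Add(4, Mul(E, Pow(z, 2))) (Function('n')(z, E) = Add(Mul(Pow(z, 2), E), 4) = Add(Mul(E, Pow(z, 2)), 4) = Add(4, Mul(E, Pow(z, 2))))
Function('Z')(W, u) = Mul(-686, Pow(Add(4, Pow(u, 3)), -1)) (Function('Z')(W, u) = Mul(7, Mul(-98, Pow(Add(4, Mul(u, Pow(u, 2))), -1))) = Mul(7, Mul(-98, Pow(Add(4, Pow(u, 3)), -1))) = Mul(-686, Pow(Add(4, Pow(u, 3)), -1)))
v = -1954
Add(Add(Function('Z')(-33, 6), v), 1270) = Add(Add(Mul(-686, Pow(Add(4, Pow(6, 3)), -1)), -1954), 1270) = Add(Add(Mul(-686, Pow(Add(4, 216), -1)), -1954), 1270) = Add(Add(Mul(-686, Pow(220, -1)), -1954), 1270) = Add(Add(Mul(-686, Rational(1, 220)), -1954), 1270) = Add(Add(Rational(-343, 110), -1954), 1270) = Add(Rational(-215283, 110), 1270) = Rational(-75583, 110)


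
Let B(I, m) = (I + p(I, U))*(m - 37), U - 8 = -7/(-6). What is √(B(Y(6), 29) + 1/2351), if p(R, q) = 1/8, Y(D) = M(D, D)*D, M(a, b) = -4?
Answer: √1055697742/2351 ≈ 13.820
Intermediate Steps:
U = 55/6 (U = 8 - 7/(-6) = 8 - 7*(-⅙) = 8 + 7/6 = 55/6 ≈ 9.1667)
Y(D) = -4*D
p(R, q) = ⅛
B(I, m) = (-37 + m)*(⅛ + I) (B(I, m) = (I + ⅛)*(m - 37) = (⅛ + I)*(-37 + m) = (-37 + m)*(⅛ + I))
√(B(Y(6), 29) + 1/2351) = √((-37/8 - (-148)*6 + (⅛)*29 - 4*6*29) + 1/2351) = √((-37/8 - 37*(-24) + 29/8 - 24*29) + 1/2351) = √((-37/8 + 888 + 29/8 - 696) + 1/2351) = √(191 + 1/2351) = √(449042/2351) = √1055697742/2351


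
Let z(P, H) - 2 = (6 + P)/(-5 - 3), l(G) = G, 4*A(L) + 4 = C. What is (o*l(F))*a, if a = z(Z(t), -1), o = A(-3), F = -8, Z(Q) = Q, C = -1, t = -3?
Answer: 65/4 ≈ 16.250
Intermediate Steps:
A(L) = -5/4 (A(L) = -1 + (1/4)*(-1) = -1 - 1/4 = -5/4)
z(P, H) = 5/4 - P/8 (z(P, H) = 2 + (6 + P)/(-5 - 3) = 2 + (6 + P)/(-8) = 2 + (6 + P)*(-1/8) = 2 + (-3/4 - P/8) = 5/4 - P/8)
o = -5/4 ≈ -1.2500
a = 13/8 (a = 5/4 - 1/8*(-3) = 5/4 + 3/8 = 13/8 ≈ 1.6250)
(o*l(F))*a = -5/4*(-8)*(13/8) = 10*(13/8) = 65/4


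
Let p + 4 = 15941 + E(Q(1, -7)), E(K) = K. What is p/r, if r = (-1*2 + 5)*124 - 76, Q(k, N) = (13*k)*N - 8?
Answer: 7919/148 ≈ 53.507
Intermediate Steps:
Q(k, N) = -8 + 13*N*k (Q(k, N) = 13*N*k - 8 = -8 + 13*N*k)
r = 296 (r = (-2 + 5)*124 - 76 = 3*124 - 76 = 372 - 76 = 296)
p = 15838 (p = -4 + (15941 + (-8 + 13*(-7)*1)) = -4 + (15941 + (-8 - 91)) = -4 + (15941 - 99) = -4 + 15842 = 15838)
p/r = 15838/296 = 15838*(1/296) = 7919/148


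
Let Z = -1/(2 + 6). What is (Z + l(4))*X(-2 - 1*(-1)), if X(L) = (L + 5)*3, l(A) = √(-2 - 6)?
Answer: -3/2 + 24*I*√2 ≈ -1.5 + 33.941*I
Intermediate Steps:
l(A) = 2*I*√2 (l(A) = √(-8) = 2*I*√2)
X(L) = 15 + 3*L (X(L) = (5 + L)*3 = 15 + 3*L)
Z = -⅛ (Z = -1/8 = (⅛)*(-1) = -⅛ ≈ -0.12500)
(Z + l(4))*X(-2 - 1*(-1)) = (-⅛ + 2*I*√2)*(15 + 3*(-2 - 1*(-1))) = (-⅛ + 2*I*√2)*(15 + 3*(-2 + 1)) = (-⅛ + 2*I*√2)*(15 + 3*(-1)) = (-⅛ + 2*I*√2)*(15 - 3) = (-⅛ + 2*I*√2)*12 = -3/2 + 24*I*√2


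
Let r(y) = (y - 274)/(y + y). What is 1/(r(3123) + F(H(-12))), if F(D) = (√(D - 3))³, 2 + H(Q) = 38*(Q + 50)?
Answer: -17794854/116248228003151003 + 56139010524*√1439/116248228003151003 ≈ 1.8319e-5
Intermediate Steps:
H(Q) = 1898 + 38*Q (H(Q) = -2 + 38*(Q + 50) = -2 + 38*(50 + Q) = -2 + (1900 + 38*Q) = 1898 + 38*Q)
r(y) = (-274 + y)/(2*y) (r(y) = (-274 + y)/((2*y)) = (-274 + y)*(1/(2*y)) = (-274 + y)/(2*y))
F(D) = (-3 + D)^(3/2) (F(D) = (√(-3 + D))³ = (-3 + D)^(3/2))
1/(r(3123) + F(H(-12))) = 1/((½)*(-274 + 3123)/3123 + (-3 + (1898 + 38*(-12)))^(3/2)) = 1/((½)*(1/3123)*2849 + (-3 + (1898 - 456))^(3/2)) = 1/(2849/6246 + (-3 + 1442)^(3/2)) = 1/(2849/6246 + 1439^(3/2)) = 1/(2849/6246 + 1439*√1439)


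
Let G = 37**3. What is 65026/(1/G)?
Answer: 3293761978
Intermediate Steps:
G = 50653
65026/(1/G) = 65026/(1/50653) = 65026*50653 = 3293761978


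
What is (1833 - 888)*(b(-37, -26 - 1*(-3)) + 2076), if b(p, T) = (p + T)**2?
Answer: 5363820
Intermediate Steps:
b(p, T) = (T + p)**2
(1833 - 888)*(b(-37, -26 - 1*(-3)) + 2076) = (1833 - 888)*(((-26 - 1*(-3)) - 37)**2 + 2076) = 945*(((-26 + 3) - 37)**2 + 2076) = 945*((-23 - 37)**2 + 2076) = 945*((-60)**2 + 2076) = 945*(3600 + 2076) = 945*5676 = 5363820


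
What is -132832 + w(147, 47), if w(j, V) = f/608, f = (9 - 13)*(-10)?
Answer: -10095227/76 ≈ -1.3283e+5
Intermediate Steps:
f = 40 (f = -4*(-10) = 40)
w(j, V) = 5/76 (w(j, V) = 40/608 = 40*(1/608) = 5/76)
-132832 + w(147, 47) = -132832 + 5/76 = -10095227/76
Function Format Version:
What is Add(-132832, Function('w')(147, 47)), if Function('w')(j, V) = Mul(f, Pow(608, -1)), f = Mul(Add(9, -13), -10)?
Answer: Rational(-10095227, 76) ≈ -1.3283e+5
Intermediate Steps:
f = 40 (f = Mul(-4, -10) = 40)
Function('w')(j, V) = Rational(5, 76) (Function('w')(j, V) = Mul(40, Pow(608, -1)) = Mul(40, Rational(1, 608)) = Rational(5, 76))
Add(-132832, Function('w')(147, 47)) = Add(-132832, Rational(5, 76)) = Rational(-10095227, 76)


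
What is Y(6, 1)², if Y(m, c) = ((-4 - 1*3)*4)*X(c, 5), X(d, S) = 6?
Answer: 28224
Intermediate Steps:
Y(m, c) = -168 (Y(m, c) = ((-4 - 1*3)*4)*6 = ((-4 - 3)*4)*6 = -7*4*6 = -28*6 = -168)
Y(6, 1)² = (-168)² = 28224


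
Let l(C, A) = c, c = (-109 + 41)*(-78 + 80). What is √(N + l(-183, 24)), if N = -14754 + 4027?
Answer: 3*I*√1207 ≈ 104.23*I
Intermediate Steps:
c = -136 (c = -68*2 = -136)
l(C, A) = -136
N = -10727
√(N + l(-183, 24)) = √(-10727 - 136) = √(-10863) = 3*I*√1207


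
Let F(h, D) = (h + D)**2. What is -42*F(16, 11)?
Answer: -30618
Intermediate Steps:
F(h, D) = (D + h)**2
-42*F(16, 11) = -42*(11 + 16)**2 = -42*27**2 = -42*729 = -30618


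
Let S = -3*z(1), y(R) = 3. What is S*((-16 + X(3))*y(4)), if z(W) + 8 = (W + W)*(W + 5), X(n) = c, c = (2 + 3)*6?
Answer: -504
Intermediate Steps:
c = 30 (c = 5*6 = 30)
X(n) = 30
z(W) = -8 + 2*W*(5 + W) (z(W) = -8 + (W + W)*(W + 5) = -8 + (2*W)*(5 + W) = -8 + 2*W*(5 + W))
S = -12 (S = -3*(-8 + 2*1**2 + 10*1) = -3*(-8 + 2*1 + 10) = -3*(-8 + 2 + 10) = -3*4 = -12)
S*((-16 + X(3))*y(4)) = -12*(-16 + 30)*3 = -168*3 = -12*42 = -504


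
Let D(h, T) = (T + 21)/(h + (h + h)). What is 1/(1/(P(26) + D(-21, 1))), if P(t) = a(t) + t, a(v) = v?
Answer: 3254/63 ≈ 51.651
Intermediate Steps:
D(h, T) = (21 + T)/(3*h) (D(h, T) = (21 + T)/(h + 2*h) = (21 + T)/((3*h)) = (21 + T)*(1/(3*h)) = (21 + T)/(3*h))
P(t) = 2*t (P(t) = t + t = 2*t)
1/(1/(P(26) + D(-21, 1))) = 1/(1/(2*26 + (1/3)*(21 + 1)/(-21))) = 1/(1/(52 + (1/3)*(-1/21)*22)) = 1/(1/(52 - 22/63)) = 1/(1/(3254/63)) = 1/(63/3254) = 3254/63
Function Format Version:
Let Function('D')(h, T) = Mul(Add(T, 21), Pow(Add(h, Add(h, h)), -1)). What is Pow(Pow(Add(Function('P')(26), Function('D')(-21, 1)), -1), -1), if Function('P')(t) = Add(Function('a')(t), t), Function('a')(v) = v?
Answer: Rational(3254, 63) ≈ 51.651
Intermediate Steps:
Function('D')(h, T) = Mul(Rational(1, 3), Pow(h, -1), Add(21, T)) (Function('D')(h, T) = Mul(Add(21, T), Pow(Add(h, Mul(2, h)), -1)) = Mul(Add(21, T), Pow(Mul(3, h), -1)) = Mul(Add(21, T), Mul(Rational(1, 3), Pow(h, -1))) = Mul(Rational(1, 3), Pow(h, -1), Add(21, T)))
Function('P')(t) = Mul(2, t) (Function('P')(t) = Add(t, t) = Mul(2, t))
Pow(Pow(Add(Function('P')(26), Function('D')(-21, 1)), -1), -1) = Pow(Pow(Add(Mul(2, 26), Mul(Rational(1, 3), Pow(-21, -1), Add(21, 1))), -1), -1) = Pow(Pow(Add(52, Mul(Rational(1, 3), Rational(-1, 21), 22)), -1), -1) = Pow(Pow(Add(52, Rational(-22, 63)), -1), -1) = Pow(Pow(Rational(3254, 63), -1), -1) = Pow(Rational(63, 3254), -1) = Rational(3254, 63)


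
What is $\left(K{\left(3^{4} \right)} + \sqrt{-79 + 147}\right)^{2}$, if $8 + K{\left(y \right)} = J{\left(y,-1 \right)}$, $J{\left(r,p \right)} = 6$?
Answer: $72 - 8 \sqrt{17} \approx 39.015$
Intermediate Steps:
$K{\left(y \right)} = -2$ ($K{\left(y \right)} = -8 + 6 = -2$)
$\left(K{\left(3^{4} \right)} + \sqrt{-79 + 147}\right)^{2} = \left(-2 + \sqrt{-79 + 147}\right)^{2} = \left(-2 + \sqrt{68}\right)^{2} = \left(-2 + 2 \sqrt{17}\right)^{2}$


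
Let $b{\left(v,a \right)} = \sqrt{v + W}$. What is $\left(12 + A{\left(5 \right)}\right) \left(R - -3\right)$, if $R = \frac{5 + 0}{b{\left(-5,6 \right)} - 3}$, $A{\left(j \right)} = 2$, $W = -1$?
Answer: $28 - \frac{14 i \sqrt{6}}{3} \approx 28.0 - 11.431 i$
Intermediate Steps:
$b{\left(v,a \right)} = \sqrt{-1 + v}$ ($b{\left(v,a \right)} = \sqrt{v - 1} = \sqrt{-1 + v}$)
$R = \frac{5}{-3 + i \sqrt{6}}$ ($R = \frac{5 + 0}{\sqrt{-1 - 5} - 3} = \frac{5}{\sqrt{-6} - 3} = \frac{5}{i \sqrt{6} - 3} = \frac{5}{-3 + i \sqrt{6}} \approx -1.0 - 0.8165 i$)
$\left(12 + A{\left(5 \right)}\right) \left(R - -3\right) = \left(12 + 2\right) \left(\left(-1 - \frac{i \sqrt{6}}{3}\right) - -3\right) = 14 \left(\left(-1 - \frac{i \sqrt{6}}{3}\right) + 3\right) = 14 \left(2 - \frac{i \sqrt{6}}{3}\right) = 28 - \frac{14 i \sqrt{6}}{3}$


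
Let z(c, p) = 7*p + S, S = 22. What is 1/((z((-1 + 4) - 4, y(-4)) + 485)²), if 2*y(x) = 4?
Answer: 1/271441 ≈ 3.6840e-6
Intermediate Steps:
y(x) = 2 (y(x) = (½)*4 = 2)
z(c, p) = 22 + 7*p (z(c, p) = 7*p + 22 = 22 + 7*p)
1/((z((-1 + 4) - 4, y(-4)) + 485)²) = 1/(((22 + 7*2) + 485)²) = 1/(((22 + 14) + 485)²) = 1/((36 + 485)²) = 1/(521²) = 1/271441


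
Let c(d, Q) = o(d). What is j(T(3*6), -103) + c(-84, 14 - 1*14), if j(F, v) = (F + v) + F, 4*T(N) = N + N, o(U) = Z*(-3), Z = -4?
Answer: -73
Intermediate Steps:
o(U) = 12 (o(U) = -4*(-3) = 12)
T(N) = N/2 (T(N) = (N + N)/4 = (2*N)/4 = N/2)
j(F, v) = v + 2*F
c(d, Q) = 12
j(T(3*6), -103) + c(-84, 14 - 1*14) = (-103 + 2*((3*6)/2)) + 12 = (-103 + 2*((1/2)*18)) + 12 = (-103 + 2*9) + 12 = (-103 + 18) + 12 = -85 + 12 = -73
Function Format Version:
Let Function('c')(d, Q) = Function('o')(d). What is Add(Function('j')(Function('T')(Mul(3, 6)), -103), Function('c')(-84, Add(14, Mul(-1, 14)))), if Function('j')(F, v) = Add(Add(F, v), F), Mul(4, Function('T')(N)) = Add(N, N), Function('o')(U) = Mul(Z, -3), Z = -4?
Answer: -73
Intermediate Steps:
Function('o')(U) = 12 (Function('o')(U) = Mul(-4, -3) = 12)
Function('T')(N) = Mul(Rational(1, 2), N) (Function('T')(N) = Mul(Rational(1, 4), Add(N, N)) = Mul(Rational(1, 4), Mul(2, N)) = Mul(Rational(1, 2), N))
Function('j')(F, v) = Add(v, Mul(2, F))
Function('c')(d, Q) = 12
Add(Function('j')(Function('T')(Mul(3, 6)), -103), Function('c')(-84, Add(14, Mul(-1, 14)))) = Add(Add(-103, Mul(2, Mul(Rational(1, 2), Mul(3, 6)))), 12) = Add(Add(-103, Mul(2, Mul(Rational(1, 2), 18))), 12) = Add(Add(-103, Mul(2, 9)), 12) = Add(Add(-103, 18), 12) = Add(-85, 12) = -73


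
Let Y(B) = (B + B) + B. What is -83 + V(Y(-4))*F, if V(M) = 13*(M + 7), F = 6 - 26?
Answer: 1217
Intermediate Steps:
F = -20
Y(B) = 3*B (Y(B) = 2*B + B = 3*B)
V(M) = 91 + 13*M (V(M) = 13*(7 + M) = 91 + 13*M)
-83 + V(Y(-4))*F = -83 + (91 + 13*(3*(-4)))*(-20) = -83 + (91 + 13*(-12))*(-20) = -83 + (91 - 156)*(-20) = -83 - 65*(-20) = -83 + 1300 = 1217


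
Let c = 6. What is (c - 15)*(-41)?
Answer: 369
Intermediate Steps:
(c - 15)*(-41) = (6 - 15)*(-41) = -9*(-41) = 369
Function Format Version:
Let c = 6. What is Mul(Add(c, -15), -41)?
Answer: 369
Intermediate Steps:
Mul(Add(c, -15), -41) = Mul(Add(6, -15), -41) = Mul(-9, -41) = 369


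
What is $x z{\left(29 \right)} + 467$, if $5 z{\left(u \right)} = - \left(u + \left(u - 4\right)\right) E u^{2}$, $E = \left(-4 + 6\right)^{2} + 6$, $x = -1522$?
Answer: $138240683$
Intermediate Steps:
$E = 10$ ($E = 2^{2} + 6 = 4 + 6 = 10$)
$z{\left(u \right)} = - \frac{u^{2} \left(-40 + 20 u\right)}{5}$ ($z{\left(u \right)} = \frac{\left(-1\right) \left(u + \left(u - 4\right)\right) 10 u^{2}}{5} = \frac{\left(-1\right) \left(u + \left(-4 + u\right)\right) 10 u^{2}}{5} = \frac{\left(-1\right) \left(-4 + 2 u\right) 10 u^{2}}{5} = \frac{\left(-1\right) \left(-40 + 20 u\right) u^{2}}{5} = \frac{\left(-1\right) u^{2} \left(-40 + 20 u\right)}{5} = - \frac{u^{2} \left(-40 + 20 u\right)}{5}$)
$x z{\left(29 \right)} + 467 = - 1522 \cdot 4 \cdot 29^{2} \left(2 - 29\right) + 467 = - 1522 \cdot 4 \cdot 841 \left(2 - 29\right) + 467 = - 1522 \cdot 4 \cdot 841 \left(-27\right) + 467 = \left(-1522\right) \left(-90828\right) + 467 = 138240216 + 467 = 138240683$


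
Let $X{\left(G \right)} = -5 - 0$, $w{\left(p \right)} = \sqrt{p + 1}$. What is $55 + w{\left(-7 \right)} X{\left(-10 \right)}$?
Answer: $55 - 5 i \sqrt{6} \approx 55.0 - 12.247 i$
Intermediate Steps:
$w{\left(p \right)} = \sqrt{1 + p}$
$X{\left(G \right)} = -5$ ($X{\left(G \right)} = -5 + 0 = -5$)
$55 + w{\left(-7 \right)} X{\left(-10 \right)} = 55 + \sqrt{1 - 7} \left(-5\right) = 55 + \sqrt{-6} \left(-5\right) = 55 + i \sqrt{6} \left(-5\right) = 55 - 5 i \sqrt{6}$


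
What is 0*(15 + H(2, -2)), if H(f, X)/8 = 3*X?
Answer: 0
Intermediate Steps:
H(f, X) = 24*X (H(f, X) = 8*(3*X) = 24*X)
0*(15 + H(2, -2)) = 0*(15 + 24*(-2)) = 0*(15 - 48) = 0*(-33) = 0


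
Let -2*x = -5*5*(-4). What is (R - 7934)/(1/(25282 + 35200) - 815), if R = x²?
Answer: 328659188/49292829 ≈ 6.6675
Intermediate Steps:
x = -50 (x = -(-5*5)*(-4)/2 = -(-25)*(-4)/2 = -½*100 = -50)
R = 2500 (R = (-50)² = 2500)
(R - 7934)/(1/(25282 + 35200) - 815) = (2500 - 7934)/(1/(25282 + 35200) - 815) = -5434/(1/60482 - 815) = -5434/(-49292829/60482) = -5434*(-60482/49292829) = 328659188/49292829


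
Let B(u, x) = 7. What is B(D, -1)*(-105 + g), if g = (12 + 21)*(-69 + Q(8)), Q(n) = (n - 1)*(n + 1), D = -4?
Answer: -2121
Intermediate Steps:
Q(n) = (1 + n)*(-1 + n) (Q(n) = (-1 + n)*(1 + n) = (1 + n)*(-1 + n))
g = -198 (g = (12 + 21)*(-69 + (-1 + 8²)) = 33*(-69 + (-1 + 64)) = 33*(-69 + 63) = 33*(-6) = -198)
B(D, -1)*(-105 + g) = 7*(-105 - 198) = 7*(-303) = -2121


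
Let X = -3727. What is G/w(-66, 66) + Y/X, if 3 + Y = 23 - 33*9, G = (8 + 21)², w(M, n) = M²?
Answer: 4341019/16234812 ≈ 0.26739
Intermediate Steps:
G = 841 (G = 29² = 841)
Y = -277 (Y = -3 + (23 - 33*9) = -3 + (23 - 297) = -3 - 274 = -277)
G/w(-66, 66) + Y/X = 841/((-66)²) - 277/(-3727) = 841/4356 - 277*(-1/3727) = 841*(1/4356) + 277/3727 = 841/4356 + 277/3727 = 4341019/16234812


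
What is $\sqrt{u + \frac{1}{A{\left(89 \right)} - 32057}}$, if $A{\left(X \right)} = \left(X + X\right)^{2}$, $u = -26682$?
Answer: $\frac{i \sqrt{3712240351}}{373} \approx 163.35 i$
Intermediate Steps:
$A{\left(X \right)} = 4 X^{2}$ ($A{\left(X \right)} = \left(2 X\right)^{2} = 4 X^{2}$)
$\sqrt{u + \frac{1}{A{\left(89 \right)} - 32057}} = \sqrt{-26682 + \frac{1}{4 \cdot 89^{2} - 32057}} = \sqrt{-26682 + \frac{1}{4 \cdot 7921 - 32057}} = \sqrt{-26682 + \frac{1}{31684 - 32057}} = \sqrt{-26682 + \frac{1}{-373}} = \sqrt{-26682 - \frac{1}{373}} = \sqrt{- \frac{9952387}{373}} = \frac{i \sqrt{3712240351}}{373}$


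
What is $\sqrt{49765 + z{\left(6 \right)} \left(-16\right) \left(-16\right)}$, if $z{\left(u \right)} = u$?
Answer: $29 \sqrt{61} \approx 226.5$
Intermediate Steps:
$\sqrt{49765 + z{\left(6 \right)} \left(-16\right) \left(-16\right)} = \sqrt{49765 + 6 \left(-16\right) \left(-16\right)} = \sqrt{49765 - -1536} = \sqrt{49765 + 1536} = \sqrt{51301} = 29 \sqrt{61}$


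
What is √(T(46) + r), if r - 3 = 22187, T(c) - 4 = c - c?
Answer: 9*√274 ≈ 148.98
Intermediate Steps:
T(c) = 4 (T(c) = 4 + (c - c) = 4 + 0 = 4)
r = 22190 (r = 3 + 22187 = 22190)
√(T(46) + r) = √(4 + 22190) = √22194 = 9*√274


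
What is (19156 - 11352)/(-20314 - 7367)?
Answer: -7804/27681 ≈ -0.28193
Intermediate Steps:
(19156 - 11352)/(-20314 - 7367) = 7804/(-27681) = 7804*(-1/27681) = -7804/27681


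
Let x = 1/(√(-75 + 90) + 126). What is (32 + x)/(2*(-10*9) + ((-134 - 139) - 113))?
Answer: -84613/1496221 + √15/8977326 ≈ -0.056551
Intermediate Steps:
x = 1/(126 + √15) (x = 1/(√15 + 126) = 1/(126 + √15) ≈ 0.0076998)
(32 + x)/(2*(-10*9) + ((-134 - 139) - 113)) = (32 + (42/5287 - √15/15861))/(2*(-10*9) + ((-134 - 139) - 113)) = (169226/5287 - √15/15861)/(2*(-90) + (-273 - 113)) = (169226/5287 - √15/15861)/(-180 - 386) = (169226/5287 - √15/15861)/(-566) = (169226/5287 - √15/15861)*(-1/566) = -84613/1496221 + √15/8977326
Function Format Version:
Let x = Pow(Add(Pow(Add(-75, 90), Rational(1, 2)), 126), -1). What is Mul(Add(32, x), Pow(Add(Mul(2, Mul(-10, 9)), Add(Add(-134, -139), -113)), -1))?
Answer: Add(Rational(-84613, 1496221), Mul(Rational(1, 8977326), Pow(15, Rational(1, 2)))) ≈ -0.056551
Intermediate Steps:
x = Pow(Add(126, Pow(15, Rational(1, 2))), -1) (x = Pow(Add(Pow(15, Rational(1, 2)), 126), -1) = Pow(Add(126, Pow(15, Rational(1, 2))), -1) ≈ 0.0076998)
Mul(Add(32, x), Pow(Add(Mul(2, Mul(-10, 9)), Add(Add(-134, -139), -113)), -1)) = Mul(Add(32, Add(Rational(42, 5287), Mul(Rational(-1, 15861), Pow(15, Rational(1, 2))))), Pow(Add(Mul(2, Mul(-10, 9)), Add(Add(-134, -139), -113)), -1)) = Mul(Add(Rational(169226, 5287), Mul(Rational(-1, 15861), Pow(15, Rational(1, 2)))), Pow(Add(Mul(2, -90), Add(-273, -113)), -1)) = Mul(Add(Rational(169226, 5287), Mul(Rational(-1, 15861), Pow(15, Rational(1, 2)))), Pow(Add(-180, -386), -1)) = Mul(Add(Rational(169226, 5287), Mul(Rational(-1, 15861), Pow(15, Rational(1, 2)))), Pow(-566, -1)) = Mul(Add(Rational(169226, 5287), Mul(Rational(-1, 15861), Pow(15, Rational(1, 2)))), Rational(-1, 566)) = Add(Rational(-84613, 1496221), Mul(Rational(1, 8977326), Pow(15, Rational(1, 2))))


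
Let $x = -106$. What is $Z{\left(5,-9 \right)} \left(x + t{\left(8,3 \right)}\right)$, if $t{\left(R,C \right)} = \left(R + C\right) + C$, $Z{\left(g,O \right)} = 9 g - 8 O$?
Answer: $-10764$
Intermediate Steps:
$Z{\left(g,O \right)} = - 8 O + 9 g$
$t{\left(R,C \right)} = R + 2 C$ ($t{\left(R,C \right)} = \left(C + R\right) + C = R + 2 C$)
$Z{\left(5,-9 \right)} \left(x + t{\left(8,3 \right)}\right) = \left(\left(-8\right) \left(-9\right) + 9 \cdot 5\right) \left(-106 + \left(8 + 2 \cdot 3\right)\right) = \left(72 + 45\right) \left(-106 + \left(8 + 6\right)\right) = 117 \left(-106 + 14\right) = 117 \left(-92\right) = -10764$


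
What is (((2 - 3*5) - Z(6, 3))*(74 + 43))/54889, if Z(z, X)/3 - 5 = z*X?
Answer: -9594/54889 ≈ -0.17479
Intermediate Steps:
Z(z, X) = 15 + 3*X*z (Z(z, X) = 15 + 3*(z*X) = 15 + 3*(X*z) = 15 + 3*X*z)
(((2 - 3*5) - Z(6, 3))*(74 + 43))/54889 = (((2 - 3*5) - (15 + 3*3*6))*(74 + 43))/54889 = (((2 - 15) - (15 + 54))*117)*(1/54889) = ((-13 - 1*69)*117)*(1/54889) = ((-13 - 69)*117)*(1/54889) = -82*117*(1/54889) = -9594*1/54889 = -9594/54889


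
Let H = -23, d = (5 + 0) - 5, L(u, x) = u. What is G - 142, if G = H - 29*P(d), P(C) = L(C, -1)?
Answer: -165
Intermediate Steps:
d = 0 (d = 5 - 5 = 0)
P(C) = C
G = -23 (G = -23 - 29*0 = -23 + 0 = -23)
G - 142 = -23 - 142 = -165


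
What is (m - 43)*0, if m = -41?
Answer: 0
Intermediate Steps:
(m - 43)*0 = (-41 - 43)*0 = -84*0 = 0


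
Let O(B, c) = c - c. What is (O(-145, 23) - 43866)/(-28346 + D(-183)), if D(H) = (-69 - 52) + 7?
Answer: 21933/14230 ≈ 1.5413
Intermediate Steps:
O(B, c) = 0
D(H) = -114 (D(H) = -121 + 7 = -114)
(O(-145, 23) - 43866)/(-28346 + D(-183)) = (0 - 43866)/(-28346 - 114) = -43866/(-28460) = -43866*(-1/28460) = 21933/14230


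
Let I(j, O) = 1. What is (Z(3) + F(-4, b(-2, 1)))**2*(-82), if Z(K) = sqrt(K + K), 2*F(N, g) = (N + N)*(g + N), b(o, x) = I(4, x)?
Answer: -12300 - 1968*sqrt(6) ≈ -17121.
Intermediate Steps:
b(o, x) = 1
F(N, g) = N*(N + g) (F(N, g) = ((N + N)*(g + N))/2 = ((2*N)*(N + g))/2 = (2*N*(N + g))/2 = N*(N + g))
Z(K) = sqrt(2)*sqrt(K) (Z(K) = sqrt(2*K) = sqrt(2)*sqrt(K))
(Z(3) + F(-4, b(-2, 1)))**2*(-82) = (sqrt(2)*sqrt(3) - 4*(-4 + 1))**2*(-82) = (sqrt(6) - 4*(-3))**2*(-82) = (sqrt(6) + 12)**2*(-82) = (12 + sqrt(6))**2*(-82) = -82*(12 + sqrt(6))**2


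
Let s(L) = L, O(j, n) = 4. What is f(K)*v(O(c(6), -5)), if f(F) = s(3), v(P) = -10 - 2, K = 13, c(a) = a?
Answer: -36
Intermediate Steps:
v(P) = -12
f(F) = 3
f(K)*v(O(c(6), -5)) = 3*(-12) = -36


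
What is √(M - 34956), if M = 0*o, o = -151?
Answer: 6*I*√971 ≈ 186.97*I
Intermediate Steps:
M = 0 (M = 0*(-151) = 0)
√(M - 34956) = √(0 - 34956) = √(-34956) = 6*I*√971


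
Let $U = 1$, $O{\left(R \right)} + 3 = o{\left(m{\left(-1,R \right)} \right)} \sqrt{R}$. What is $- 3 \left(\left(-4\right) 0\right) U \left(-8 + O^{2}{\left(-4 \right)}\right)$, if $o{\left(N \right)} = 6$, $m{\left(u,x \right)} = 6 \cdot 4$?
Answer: $0$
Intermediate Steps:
$m{\left(u,x \right)} = 24$
$O{\left(R \right)} = -3 + 6 \sqrt{R}$
$- 3 \left(\left(-4\right) 0\right) U \left(-8 + O^{2}{\left(-4 \right)}\right) = - 3 \left(\left(-4\right) 0\right) 1 \left(-8 + \left(-3 + 6 \sqrt{-4}\right)^{2}\right) = \left(-3\right) 0 \cdot 1 \left(-8 + \left(-3 + 6 \cdot 2 i\right)^{2}\right) = 0 \cdot 1 \left(-8 + \left(-3 + 12 i\right)^{2}\right) = 0 \left(-8 + \left(-3 + 12 i\right)^{2}\right) = 0$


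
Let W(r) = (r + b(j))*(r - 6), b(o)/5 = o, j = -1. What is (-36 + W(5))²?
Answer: 1296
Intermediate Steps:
b(o) = 5*o
W(r) = (-6 + r)*(-5 + r) (W(r) = (r + 5*(-1))*(r - 6) = (r - 5)*(-6 + r) = (-5 + r)*(-6 + r) = (-6 + r)*(-5 + r))
(-36 + W(5))² = (-36 + (30 + 5² - 11*5))² = (-36 + (30 + 25 - 55))² = (-36 + 0)² = (-36)² = 1296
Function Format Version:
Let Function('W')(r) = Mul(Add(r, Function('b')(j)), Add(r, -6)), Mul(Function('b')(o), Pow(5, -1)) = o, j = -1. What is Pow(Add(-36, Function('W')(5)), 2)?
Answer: 1296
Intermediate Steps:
Function('b')(o) = Mul(5, o)
Function('W')(r) = Mul(Add(-6, r), Add(-5, r)) (Function('W')(r) = Mul(Add(r, Mul(5, -1)), Add(r, -6)) = Mul(Add(r, -5), Add(-6, r)) = Mul(Add(-5, r), Add(-6, r)) = Mul(Add(-6, r), Add(-5, r)))
Pow(Add(-36, Function('W')(5)), 2) = Pow(Add(-36, Add(30, Pow(5, 2), Mul(-11, 5))), 2) = Pow(Add(-36, Add(30, 25, -55)), 2) = Pow(Add(-36, 0), 2) = Pow(-36, 2) = 1296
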